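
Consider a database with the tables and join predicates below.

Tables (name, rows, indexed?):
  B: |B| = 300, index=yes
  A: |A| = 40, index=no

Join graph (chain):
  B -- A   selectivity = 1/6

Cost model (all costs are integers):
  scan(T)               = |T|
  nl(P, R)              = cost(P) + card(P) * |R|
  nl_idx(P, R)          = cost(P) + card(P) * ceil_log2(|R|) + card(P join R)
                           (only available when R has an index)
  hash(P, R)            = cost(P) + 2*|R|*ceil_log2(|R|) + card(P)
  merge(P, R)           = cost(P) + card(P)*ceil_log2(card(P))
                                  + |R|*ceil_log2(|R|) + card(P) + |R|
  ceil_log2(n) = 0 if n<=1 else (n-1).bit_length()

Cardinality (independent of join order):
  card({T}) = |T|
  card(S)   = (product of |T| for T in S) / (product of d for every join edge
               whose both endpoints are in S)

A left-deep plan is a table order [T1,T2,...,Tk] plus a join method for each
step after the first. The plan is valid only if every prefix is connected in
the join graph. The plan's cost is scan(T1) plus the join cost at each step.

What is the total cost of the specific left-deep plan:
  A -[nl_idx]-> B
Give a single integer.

2400

step 1: scan A: cost=40, card=40
step 2: join B via nl_idx
    card(P join B) = 40*300/(6) = 2000
    cost = 40 + 40*9 + 2000 = 2400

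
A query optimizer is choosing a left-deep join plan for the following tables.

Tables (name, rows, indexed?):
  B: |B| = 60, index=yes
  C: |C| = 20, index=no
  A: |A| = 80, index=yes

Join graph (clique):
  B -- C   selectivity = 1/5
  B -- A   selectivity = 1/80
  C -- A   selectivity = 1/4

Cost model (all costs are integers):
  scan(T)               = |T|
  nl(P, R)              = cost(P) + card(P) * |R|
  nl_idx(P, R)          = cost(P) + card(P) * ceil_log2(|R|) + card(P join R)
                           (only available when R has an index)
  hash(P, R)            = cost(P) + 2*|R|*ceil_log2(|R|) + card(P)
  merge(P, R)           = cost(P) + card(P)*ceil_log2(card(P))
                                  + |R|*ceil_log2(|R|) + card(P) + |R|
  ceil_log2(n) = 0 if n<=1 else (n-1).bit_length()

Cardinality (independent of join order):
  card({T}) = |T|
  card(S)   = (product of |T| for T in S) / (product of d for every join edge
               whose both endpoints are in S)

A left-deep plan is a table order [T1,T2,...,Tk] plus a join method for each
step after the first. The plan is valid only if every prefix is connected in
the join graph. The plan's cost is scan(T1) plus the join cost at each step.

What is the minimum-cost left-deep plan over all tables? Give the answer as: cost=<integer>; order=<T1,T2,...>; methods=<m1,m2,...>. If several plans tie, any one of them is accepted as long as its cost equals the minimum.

Selinger DP (subsets sized 1..n):
  {B}: scan cost=60, card=60
  {C}: scan cost=20, card=20
  {A}: scan cost=80, card=80
  {BC}: card=240; try (C,hash)→320, (B,nl_idx)→380, (B,merge)→560, (C,merge)→600, (B,hash)→760, (B,nl)→1220 …(+1); best=320 via (C,hash)
  {AB}: card=60; try (A,nl_idx)→540, (B,nl_idx)→620, (B,hash)→880, (A,merge)→1120, (B,merge)→1140, (A,hash)→1240 …(+2); best=540 via (A,nl_idx)
  {AC}: card=400; try (C,hash)→360, (A,nl_idx)→560, (A,merge)→780, (C,merge)→840, (A,hash)→1160, (A,nl)→1620 …(+1); best=360 via (C,hash)
  {ABC}: card=60; try (C,hash)→800, (C,merge)→1080, (B,hash)→1480, (A,hash)→1680, (C,nl)→1740, (A,nl_idx)→2060 …(+5); best=800 via (C,hash)

cost=800; order=B,A,C; methods=nl_idx,hash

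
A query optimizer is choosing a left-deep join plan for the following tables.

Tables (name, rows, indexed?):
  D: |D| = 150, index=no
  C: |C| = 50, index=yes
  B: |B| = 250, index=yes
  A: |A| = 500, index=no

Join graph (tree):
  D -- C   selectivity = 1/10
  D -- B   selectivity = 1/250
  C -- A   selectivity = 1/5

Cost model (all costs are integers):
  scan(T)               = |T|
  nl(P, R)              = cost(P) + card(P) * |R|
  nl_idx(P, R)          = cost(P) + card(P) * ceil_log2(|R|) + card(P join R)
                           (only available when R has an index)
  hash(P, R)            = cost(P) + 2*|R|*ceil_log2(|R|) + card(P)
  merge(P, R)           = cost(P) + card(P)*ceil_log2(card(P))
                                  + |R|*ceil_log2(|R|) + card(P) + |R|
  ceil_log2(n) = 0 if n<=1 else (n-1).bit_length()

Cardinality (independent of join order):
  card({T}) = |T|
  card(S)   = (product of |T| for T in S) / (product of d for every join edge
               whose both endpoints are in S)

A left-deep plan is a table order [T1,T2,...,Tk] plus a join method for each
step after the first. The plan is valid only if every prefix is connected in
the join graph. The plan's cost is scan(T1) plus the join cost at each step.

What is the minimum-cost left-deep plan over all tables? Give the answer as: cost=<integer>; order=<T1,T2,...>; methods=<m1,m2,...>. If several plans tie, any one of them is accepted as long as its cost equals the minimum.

Selinger DP (subsets sized 1..n):
  {D}: scan cost=150, card=150
  {C}: scan cost=50, card=50
  {B}: scan cost=250, card=250
  {A}: scan cost=500, card=500
  {CD}: card=750; try (C,hash)→900, (D,merge)→1750, (C,nl_idx)→1800, (C,merge)→1850, (D,hash)→2500, (D,nl)→7550 …(+1); best=900 via (C,hash)
  {BD}: card=150; try (B,nl_idx)→1500, (D,hash)→2900, (B,merge)→3750, (D,merge)→3850, (B,hash)→4300, (B,nl)→37650 …(+1); best=1500 via (B,nl_idx)
  {AC}: card=5000; try (C,hash)→1600, (A,merge)→5400, (C,merge)→5850, (C,nl_idx)→8500, (A,hash)→9100, (A,nl)→25050 …(+1); best=1600 via (C,hash)
  {BCD}: card=750; try (C,hash)→2250, (C,nl_idx)→3150, (C,merge)→3200, (B,hash)→5650, (B,nl_idx)→7650, (C,nl)→9000 …(+2); best=2250 via (C,hash)
  {ACD}: card=75000; try (D,hash)→9000, (A,hash)→10650, (A,merge)→14150, (D,merge)→72950, (A,nl)→375900, (D,nl)→751600; best=9000 via (D,hash)
  {ABCD}: card=75000; try (A,hash)→12000, (A,merge)→15500, (B,hash)→88000, (A,nl)→377250, (B,nl_idx)→684000, (B,merge)→1361250 …(+1); best=12000 via (A,hash)

cost=12000; order=D,B,C,A; methods=nl_idx,hash,hash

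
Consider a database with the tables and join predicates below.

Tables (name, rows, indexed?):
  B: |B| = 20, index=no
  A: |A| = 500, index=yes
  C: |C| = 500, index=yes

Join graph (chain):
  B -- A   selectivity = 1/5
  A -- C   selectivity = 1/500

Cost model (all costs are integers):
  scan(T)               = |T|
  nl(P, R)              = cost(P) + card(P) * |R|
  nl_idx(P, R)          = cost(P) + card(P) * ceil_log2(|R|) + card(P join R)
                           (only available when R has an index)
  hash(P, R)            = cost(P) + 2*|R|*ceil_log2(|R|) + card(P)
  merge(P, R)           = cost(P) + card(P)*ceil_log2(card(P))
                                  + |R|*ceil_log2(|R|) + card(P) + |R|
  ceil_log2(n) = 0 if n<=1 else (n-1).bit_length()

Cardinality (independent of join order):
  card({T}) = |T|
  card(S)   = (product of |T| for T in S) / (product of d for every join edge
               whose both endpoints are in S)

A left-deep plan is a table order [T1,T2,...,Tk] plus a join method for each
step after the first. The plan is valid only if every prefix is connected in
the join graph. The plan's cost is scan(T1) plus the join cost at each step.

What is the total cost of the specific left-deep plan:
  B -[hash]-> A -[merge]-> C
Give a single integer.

38040

step 1: scan B: cost=20, card=20
step 2: join A via hash
    card(P join A) = 20*500/(5) = 2000
    cost = 20 + 2*500*9 + 20 = 9040
step 3: join C via merge
    card(P join C) = 2000*500/(500) = 2000
    cost = 9040 + 2000*11 + 500*9 + 2000 + 500 = 38040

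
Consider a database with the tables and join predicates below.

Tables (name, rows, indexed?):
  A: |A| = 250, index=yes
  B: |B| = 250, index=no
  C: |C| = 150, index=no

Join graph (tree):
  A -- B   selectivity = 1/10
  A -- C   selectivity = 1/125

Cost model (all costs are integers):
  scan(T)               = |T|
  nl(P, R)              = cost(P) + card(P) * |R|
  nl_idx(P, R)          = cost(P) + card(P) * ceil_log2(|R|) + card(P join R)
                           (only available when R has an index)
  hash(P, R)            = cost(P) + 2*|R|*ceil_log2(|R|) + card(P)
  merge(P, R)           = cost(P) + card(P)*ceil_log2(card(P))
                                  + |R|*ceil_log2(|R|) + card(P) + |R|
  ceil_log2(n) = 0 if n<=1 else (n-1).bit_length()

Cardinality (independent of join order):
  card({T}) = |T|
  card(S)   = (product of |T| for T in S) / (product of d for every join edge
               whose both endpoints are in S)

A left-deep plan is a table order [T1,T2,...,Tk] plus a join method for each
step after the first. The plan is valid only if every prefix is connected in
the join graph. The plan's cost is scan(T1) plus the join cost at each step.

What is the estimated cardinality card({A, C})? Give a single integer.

300

Tables in S: A(250), C(150)
Edges inside S: A-C(d=125)
numerator = 250 * 150 = 37500
denominator = 125 = 125
card(S) = 37500 / 125 = 300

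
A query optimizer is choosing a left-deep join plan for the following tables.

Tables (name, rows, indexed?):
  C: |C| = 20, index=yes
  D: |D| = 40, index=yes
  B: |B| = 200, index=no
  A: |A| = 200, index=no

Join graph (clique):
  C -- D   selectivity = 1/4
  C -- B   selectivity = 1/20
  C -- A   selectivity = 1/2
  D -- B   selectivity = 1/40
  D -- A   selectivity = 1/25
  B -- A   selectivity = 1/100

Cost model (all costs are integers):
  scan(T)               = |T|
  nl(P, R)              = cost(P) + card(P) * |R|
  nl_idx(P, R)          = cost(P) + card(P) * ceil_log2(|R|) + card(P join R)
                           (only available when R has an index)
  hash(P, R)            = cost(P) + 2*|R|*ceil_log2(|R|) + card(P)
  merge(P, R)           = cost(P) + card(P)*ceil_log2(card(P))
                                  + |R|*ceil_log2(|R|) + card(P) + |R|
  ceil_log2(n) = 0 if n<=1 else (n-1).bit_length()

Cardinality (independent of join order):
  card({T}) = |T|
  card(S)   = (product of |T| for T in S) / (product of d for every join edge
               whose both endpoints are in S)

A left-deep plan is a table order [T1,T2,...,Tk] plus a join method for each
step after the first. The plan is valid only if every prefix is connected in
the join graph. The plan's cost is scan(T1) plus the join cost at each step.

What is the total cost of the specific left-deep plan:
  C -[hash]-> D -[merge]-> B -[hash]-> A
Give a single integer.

7370

step 1: scan C: cost=20, card=20
step 2: join D via hash
    card(P join D) = 20*40/(4) = 200
    cost = 20 + 2*40*6 + 20 = 520
step 3: join B via merge
    card(P join B) = 200*200/(20*40) = 50
    cost = 520 + 200*8 + 200*8 + 200 + 200 = 4120
step 4: join A via hash
    card(P join A) = 50*200/(2*25*100) = 2
    cost = 4120 + 2*200*8 + 50 = 7370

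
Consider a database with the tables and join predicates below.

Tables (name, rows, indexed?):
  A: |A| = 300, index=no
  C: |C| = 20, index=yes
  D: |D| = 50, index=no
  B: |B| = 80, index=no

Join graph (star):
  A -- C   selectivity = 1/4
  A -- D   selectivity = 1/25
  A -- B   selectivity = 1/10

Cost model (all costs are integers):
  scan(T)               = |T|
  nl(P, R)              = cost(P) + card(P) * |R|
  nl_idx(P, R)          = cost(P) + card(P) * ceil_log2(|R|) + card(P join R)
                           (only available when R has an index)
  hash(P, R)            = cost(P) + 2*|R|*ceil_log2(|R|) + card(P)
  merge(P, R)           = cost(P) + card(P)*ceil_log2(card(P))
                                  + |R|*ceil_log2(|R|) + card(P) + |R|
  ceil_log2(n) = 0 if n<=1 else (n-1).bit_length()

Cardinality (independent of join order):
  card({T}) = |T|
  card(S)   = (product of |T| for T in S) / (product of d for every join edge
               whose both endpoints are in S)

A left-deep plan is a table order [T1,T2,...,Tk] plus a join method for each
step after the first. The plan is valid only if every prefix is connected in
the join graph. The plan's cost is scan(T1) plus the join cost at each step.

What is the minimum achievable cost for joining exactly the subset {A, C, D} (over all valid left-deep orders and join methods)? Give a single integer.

2000

Selinger DP over subsets of {A,C,D}:
  {A}: scan cost=300, card=300
  {C}: scan cost=20, card=20
  {D}: scan cost=50, card=50
  {AC}: card=1500; try (C,hash)→800, (A,merge)→3140, (C,nl_idx)→3300, (C,merge)→3420, (A,hash)→5440, (A,nl)→6020 …(+1); best=800 via (C,hash)
  {AD}: card=600; try (D,hash)→1200, (A,merge)→3400, (D,merge)→3650, (A,hash)→5500, (A,nl)→15050, (D,nl)→15300; best=1200 via (D,hash)
  {ACD}: card=3000; try (C,hash)→2000, (D,hash)→2900, (C,nl_idx)→7200, (C,merge)→7920, (C,nl)→13200, (D,merge)→19150 …(+1); best=2000 via (C,hash)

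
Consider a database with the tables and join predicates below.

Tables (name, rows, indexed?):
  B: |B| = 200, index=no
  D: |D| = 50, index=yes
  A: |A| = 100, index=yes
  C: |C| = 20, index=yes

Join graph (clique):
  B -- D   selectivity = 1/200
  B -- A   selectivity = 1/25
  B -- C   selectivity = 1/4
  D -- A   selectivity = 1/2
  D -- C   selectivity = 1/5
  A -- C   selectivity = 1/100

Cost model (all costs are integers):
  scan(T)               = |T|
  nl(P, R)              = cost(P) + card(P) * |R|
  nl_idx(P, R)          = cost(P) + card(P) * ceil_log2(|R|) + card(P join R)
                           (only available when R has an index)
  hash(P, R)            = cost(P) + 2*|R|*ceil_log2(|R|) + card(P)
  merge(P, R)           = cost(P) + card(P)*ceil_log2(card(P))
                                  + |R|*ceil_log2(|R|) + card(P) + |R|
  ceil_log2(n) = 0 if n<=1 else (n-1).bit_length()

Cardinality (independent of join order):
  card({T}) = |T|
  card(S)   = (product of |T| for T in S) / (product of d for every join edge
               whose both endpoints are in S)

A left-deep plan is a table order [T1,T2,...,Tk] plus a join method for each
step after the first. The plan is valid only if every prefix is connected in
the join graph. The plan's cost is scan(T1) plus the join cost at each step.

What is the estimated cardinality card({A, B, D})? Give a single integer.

Tables in S: A(100), B(200), D(50)
Edges inside S: B-D(d=200), B-A(d=25), D-A(d=2)
numerator = 100 * 200 * 50 = 1000000
denominator = 200 * 25 * 2 = 10000
card(S) = 1000000 / 10000 = 100

100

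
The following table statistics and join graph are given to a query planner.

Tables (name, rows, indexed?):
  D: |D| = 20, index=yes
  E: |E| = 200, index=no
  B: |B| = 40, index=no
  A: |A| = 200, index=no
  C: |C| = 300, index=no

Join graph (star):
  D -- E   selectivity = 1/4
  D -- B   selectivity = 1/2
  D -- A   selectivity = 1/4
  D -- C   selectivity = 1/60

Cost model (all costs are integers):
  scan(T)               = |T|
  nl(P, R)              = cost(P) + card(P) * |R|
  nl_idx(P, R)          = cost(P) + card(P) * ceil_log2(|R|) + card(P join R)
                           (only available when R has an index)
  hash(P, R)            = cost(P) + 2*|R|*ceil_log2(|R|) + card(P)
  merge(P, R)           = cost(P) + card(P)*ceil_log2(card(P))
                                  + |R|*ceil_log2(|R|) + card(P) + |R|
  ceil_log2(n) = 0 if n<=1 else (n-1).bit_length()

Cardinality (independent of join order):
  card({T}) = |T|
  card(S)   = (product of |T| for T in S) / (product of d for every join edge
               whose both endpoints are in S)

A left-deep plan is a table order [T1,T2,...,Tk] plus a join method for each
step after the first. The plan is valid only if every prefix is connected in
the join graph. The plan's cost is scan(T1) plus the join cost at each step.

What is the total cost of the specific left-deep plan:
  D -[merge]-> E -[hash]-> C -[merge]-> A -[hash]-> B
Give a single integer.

step 1: scan D: cost=20, card=20
step 2: join E via merge
    card(P join E) = 20*200/(4) = 1000
    cost = 20 + 20*5 + 200*8 + 20 + 200 = 1940
step 3: join C via hash
    card(P join C) = 1000*300/(60) = 5000
    cost = 1940 + 2*300*9 + 1000 = 8340
step 4: join A via merge
    card(P join A) = 5000*200/(4) = 250000
    cost = 8340 + 5000*13 + 200*8 + 5000 + 200 = 80140
step 5: join B via hash
    card(P join B) = 250000*40/(2) = 5000000
    cost = 80140 + 2*40*6 + 250000 = 330620

330620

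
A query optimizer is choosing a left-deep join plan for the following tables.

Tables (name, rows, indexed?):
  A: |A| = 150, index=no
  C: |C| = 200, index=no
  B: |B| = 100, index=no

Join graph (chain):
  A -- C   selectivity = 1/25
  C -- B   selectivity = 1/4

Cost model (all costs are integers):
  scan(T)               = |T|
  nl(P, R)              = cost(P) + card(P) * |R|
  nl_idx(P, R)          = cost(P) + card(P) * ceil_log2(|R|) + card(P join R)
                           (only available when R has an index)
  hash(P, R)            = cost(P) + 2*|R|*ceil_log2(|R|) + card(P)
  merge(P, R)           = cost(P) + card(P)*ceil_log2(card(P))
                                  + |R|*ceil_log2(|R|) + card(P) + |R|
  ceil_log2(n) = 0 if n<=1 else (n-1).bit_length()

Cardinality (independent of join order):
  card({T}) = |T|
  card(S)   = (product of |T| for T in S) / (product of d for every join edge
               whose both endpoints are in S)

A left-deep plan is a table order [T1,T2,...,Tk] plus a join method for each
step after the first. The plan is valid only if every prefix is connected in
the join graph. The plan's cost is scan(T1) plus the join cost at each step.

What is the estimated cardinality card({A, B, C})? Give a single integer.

Tables in S: A(150), B(100), C(200)
Edges inside S: A-C(d=25), C-B(d=4)
numerator = 150 * 100 * 200 = 3000000
denominator = 25 * 4 = 100
card(S) = 3000000 / 100 = 30000

30000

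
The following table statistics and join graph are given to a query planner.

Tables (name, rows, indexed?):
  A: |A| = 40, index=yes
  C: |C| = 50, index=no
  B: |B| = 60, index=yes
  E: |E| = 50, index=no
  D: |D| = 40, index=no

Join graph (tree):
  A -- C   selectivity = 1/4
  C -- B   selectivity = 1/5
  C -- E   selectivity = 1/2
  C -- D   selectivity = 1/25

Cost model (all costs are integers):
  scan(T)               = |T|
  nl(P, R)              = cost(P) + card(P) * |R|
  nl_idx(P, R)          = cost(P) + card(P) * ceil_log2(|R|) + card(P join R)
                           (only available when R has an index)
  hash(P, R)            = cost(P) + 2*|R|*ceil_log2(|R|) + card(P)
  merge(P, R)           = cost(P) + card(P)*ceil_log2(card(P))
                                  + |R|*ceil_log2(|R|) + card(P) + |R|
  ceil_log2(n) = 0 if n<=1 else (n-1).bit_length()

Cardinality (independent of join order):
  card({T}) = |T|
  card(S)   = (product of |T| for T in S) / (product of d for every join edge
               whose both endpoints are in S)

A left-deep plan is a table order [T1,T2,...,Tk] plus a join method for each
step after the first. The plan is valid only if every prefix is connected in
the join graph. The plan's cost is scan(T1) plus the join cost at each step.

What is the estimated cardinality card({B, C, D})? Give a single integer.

960

Tables in S: B(60), C(50), D(40)
Edges inside S: C-B(d=5), C-D(d=25)
numerator = 60 * 50 * 40 = 120000
denominator = 5 * 25 = 125
card(S) = 120000 / 125 = 960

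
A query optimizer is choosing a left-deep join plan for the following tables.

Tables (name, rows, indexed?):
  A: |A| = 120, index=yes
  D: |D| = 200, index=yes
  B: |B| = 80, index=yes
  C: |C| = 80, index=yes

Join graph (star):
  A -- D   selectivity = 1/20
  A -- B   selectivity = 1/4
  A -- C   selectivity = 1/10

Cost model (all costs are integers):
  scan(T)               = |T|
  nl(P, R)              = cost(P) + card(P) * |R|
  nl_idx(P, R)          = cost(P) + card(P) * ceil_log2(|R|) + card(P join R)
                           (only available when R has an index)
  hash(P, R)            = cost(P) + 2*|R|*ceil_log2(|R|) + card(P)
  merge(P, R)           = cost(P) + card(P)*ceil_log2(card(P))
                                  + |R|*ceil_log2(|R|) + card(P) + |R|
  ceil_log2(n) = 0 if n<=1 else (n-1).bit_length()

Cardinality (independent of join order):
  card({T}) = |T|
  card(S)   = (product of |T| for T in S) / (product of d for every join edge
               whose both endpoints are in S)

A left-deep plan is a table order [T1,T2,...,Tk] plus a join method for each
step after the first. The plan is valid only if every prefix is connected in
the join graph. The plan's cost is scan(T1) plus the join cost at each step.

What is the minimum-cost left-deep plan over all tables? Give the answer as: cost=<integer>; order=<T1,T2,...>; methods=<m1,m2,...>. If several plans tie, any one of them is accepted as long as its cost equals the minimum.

cost=15120; order=D,A,C,B; methods=hash,hash,hash

Selinger DP (subsets sized 1..n):
  {A}: scan cost=120, card=120
  {D}: scan cost=200, card=200
  {B}: scan cost=80, card=80
  {C}: scan cost=80, card=80
  {AD}: card=1200; try (A,hash)→2080, (D,nl_idx)→2280, (A,nl_idx)→2800, (D,merge)→2880, (A,merge)→2960, (D,hash)→3440 …(+2); best=2080 via (A,hash)
  {AB}: card=2400; try (B,hash)→1360, (A,merge)→1680, (B,merge)→1720, (A,hash)→1840, (A,nl_idx)→3040, (B,nl_idx)→3360 …(+2); best=1360 via (B,hash)
  {AC}: card=960; try (C,hash)→1360, (A,nl_idx)→1600, (A,merge)→1680, (C,merge)→1720, (A,hash)→1840, (C,nl_idx)→1920 …(+2); best=1360 via (C,hash)
  {ABD}: card=24000; try (B,hash)→4400, (D,hash)→6960, (B,merge)→17120, (D,merge)→34360, (B,nl_idx)→34480, (D,nl_idx)→44560 …(+2); best=4400 via (B,hash)
  {ACD}: card=9600; try (C,hash)→4400, (D,hash)→5520, (D,merge)→13720, (C,merge)→17120, (D,nl_idx)→18640, (C,nl_idx)→20080 …(+2); best=4400 via (C,hash)
  {ABC}: card=19200; try (B,hash)→3440, (C,hash)→4880, (B,merge)→12560, (B,nl_idx)→27280, (C,merge)→33200, (C,nl_idx)→37360 …(+2); best=3440 via (B,hash)
  {ABCD}: card=192000; try (B,hash)→15120, (D,hash)→25840, (C,hash)→29520, (B,merge)→149040, (B,nl_idx)→263600, (D,merge)→312440 …(+6); best=15120 via (B,hash)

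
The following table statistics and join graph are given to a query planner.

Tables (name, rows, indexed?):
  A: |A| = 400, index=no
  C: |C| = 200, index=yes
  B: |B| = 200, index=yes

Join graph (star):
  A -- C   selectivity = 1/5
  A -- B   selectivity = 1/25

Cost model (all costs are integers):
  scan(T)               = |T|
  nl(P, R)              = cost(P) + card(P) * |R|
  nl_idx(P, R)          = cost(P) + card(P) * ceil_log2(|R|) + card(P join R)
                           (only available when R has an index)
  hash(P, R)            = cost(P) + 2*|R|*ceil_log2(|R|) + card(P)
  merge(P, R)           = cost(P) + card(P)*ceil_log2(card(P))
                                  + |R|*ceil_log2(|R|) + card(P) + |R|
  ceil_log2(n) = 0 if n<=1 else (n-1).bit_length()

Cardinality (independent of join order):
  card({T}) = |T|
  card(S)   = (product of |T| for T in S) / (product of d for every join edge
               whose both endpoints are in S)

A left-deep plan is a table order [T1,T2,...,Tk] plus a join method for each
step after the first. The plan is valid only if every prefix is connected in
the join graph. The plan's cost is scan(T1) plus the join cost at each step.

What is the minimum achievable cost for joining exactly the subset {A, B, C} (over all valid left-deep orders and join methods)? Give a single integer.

Selinger DP over subsets of {A,B,C}:
  {A}: scan cost=400, card=400
  {C}: scan cost=200, card=200
  {B}: scan cost=200, card=200
  {AC}: card=16000; try (C,hash)→4000, (A,merge)→6000, (C,merge)→6200, (A,hash)→7600, (C,nl_idx)→19600, (A,nl)→80200 …(+1); best=4000 via (C,hash)
  {AB}: card=3200; try (B,hash)→4000, (A,merge)→6000, (B,merge)→6200, (B,nl_idx)→6800, (A,hash)→7600, (A,nl)→80200 …(+1); best=4000 via (B,hash)
  {ABC}: card=128000; try (C,hash)→10400, (B,hash)→23200, (C,merge)→47400, (C,nl_idx)→157600, (B,merge)→245800, (B,nl_idx)→260000 …(+2); best=10400 via (C,hash)

10400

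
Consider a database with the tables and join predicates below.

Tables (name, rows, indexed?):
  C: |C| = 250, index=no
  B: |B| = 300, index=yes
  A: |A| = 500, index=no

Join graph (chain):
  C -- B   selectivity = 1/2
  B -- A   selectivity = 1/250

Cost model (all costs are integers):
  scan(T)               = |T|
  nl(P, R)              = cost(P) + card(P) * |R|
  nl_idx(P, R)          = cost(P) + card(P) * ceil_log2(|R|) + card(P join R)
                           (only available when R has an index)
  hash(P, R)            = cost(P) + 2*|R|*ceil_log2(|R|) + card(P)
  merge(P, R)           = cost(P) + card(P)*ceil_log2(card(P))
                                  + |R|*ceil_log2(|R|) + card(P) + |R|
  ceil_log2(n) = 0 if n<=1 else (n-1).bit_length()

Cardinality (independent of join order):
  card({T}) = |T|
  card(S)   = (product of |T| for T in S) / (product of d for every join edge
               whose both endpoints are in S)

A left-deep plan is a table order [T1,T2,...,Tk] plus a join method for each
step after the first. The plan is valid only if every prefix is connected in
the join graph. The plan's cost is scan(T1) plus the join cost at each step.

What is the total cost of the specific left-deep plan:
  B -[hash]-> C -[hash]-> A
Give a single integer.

51100

step 1: scan B: cost=300, card=300
step 2: join C via hash
    card(P join C) = 300*250/(2) = 37500
    cost = 300 + 2*250*8 + 300 = 4600
step 3: join A via hash
    card(P join A) = 37500*500/(250) = 75000
    cost = 4600 + 2*500*9 + 37500 = 51100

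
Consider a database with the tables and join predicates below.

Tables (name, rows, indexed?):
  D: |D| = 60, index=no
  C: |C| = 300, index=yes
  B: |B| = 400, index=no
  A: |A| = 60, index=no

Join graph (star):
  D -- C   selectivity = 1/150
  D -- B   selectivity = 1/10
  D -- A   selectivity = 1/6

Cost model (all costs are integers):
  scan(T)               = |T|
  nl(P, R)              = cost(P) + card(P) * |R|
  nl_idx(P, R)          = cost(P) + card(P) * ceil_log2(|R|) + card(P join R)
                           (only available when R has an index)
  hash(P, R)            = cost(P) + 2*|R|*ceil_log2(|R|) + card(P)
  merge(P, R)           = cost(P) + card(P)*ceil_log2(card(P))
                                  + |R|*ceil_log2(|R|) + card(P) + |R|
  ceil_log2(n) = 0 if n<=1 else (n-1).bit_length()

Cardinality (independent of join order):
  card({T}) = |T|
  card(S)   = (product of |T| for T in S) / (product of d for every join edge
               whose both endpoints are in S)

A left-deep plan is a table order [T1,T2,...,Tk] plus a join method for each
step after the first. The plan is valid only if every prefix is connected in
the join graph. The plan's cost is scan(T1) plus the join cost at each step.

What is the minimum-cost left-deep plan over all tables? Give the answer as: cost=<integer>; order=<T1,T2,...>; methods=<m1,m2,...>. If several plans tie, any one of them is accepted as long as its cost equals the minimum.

Selinger DP (subsets sized 1..n):
  {D}: scan cost=60, card=60
  {C}: scan cost=300, card=300
  {B}: scan cost=400, card=400
  {A}: scan cost=60, card=60
  {CD}: card=120; try (C,nl_idx)→720, (D,hash)→1320, (C,merge)→3480, (D,merge)→3720, (C,hash)→5520, (C,nl)→18060 …(+1); best=720 via (C,nl_idx)
  {BD}: card=2400; try (D,hash)→1520, (B,merge)→4480, (D,merge)→4820, (B,hash)→7320, (B,nl)→24060, (D,nl)→24400; best=1520 via (D,hash)
  {AD}: card=600; try (D,hash)→840, (A,hash)→840, (D,merge)→900, (A,merge)→900, (D,nl)→3660, (A,nl)→3660; best=840 via (D,hash)
  {BCD}: card=4800; try (B,merge)→5680, (B,hash)→8040, (C,hash)→9320, (C,nl_idx)→27920, (C,merge)→35720, (B,nl)→48720 …(+1); best=5680 via (B,merge)
  {ACD}: card=1200; try (A,hash)→1560, (A,merge)→2100, (C,hash)→6840, (C,nl_idx)→7440, (A,nl)→7920, (C,merge)→10440 …(+1); best=1560 via (A,hash)
  {ABD}: card=24000; try (A,hash)→4640, (B,hash)→8640, (B,merge)→11440, (A,merge)→33140, (A,nl)→145520, (B,nl)→240840; best=4640 via (A,hash)
  {ABCD}: card=48000; try (B,hash)→9960, (A,hash)→11200, (B,merge)→19960, (C,hash)→34040, (A,merge)→73300, (C,nl_idx)→268640 …(+4); best=9960 via (B,hash)

cost=9960; order=D,C,A,B; methods=nl_idx,hash,hash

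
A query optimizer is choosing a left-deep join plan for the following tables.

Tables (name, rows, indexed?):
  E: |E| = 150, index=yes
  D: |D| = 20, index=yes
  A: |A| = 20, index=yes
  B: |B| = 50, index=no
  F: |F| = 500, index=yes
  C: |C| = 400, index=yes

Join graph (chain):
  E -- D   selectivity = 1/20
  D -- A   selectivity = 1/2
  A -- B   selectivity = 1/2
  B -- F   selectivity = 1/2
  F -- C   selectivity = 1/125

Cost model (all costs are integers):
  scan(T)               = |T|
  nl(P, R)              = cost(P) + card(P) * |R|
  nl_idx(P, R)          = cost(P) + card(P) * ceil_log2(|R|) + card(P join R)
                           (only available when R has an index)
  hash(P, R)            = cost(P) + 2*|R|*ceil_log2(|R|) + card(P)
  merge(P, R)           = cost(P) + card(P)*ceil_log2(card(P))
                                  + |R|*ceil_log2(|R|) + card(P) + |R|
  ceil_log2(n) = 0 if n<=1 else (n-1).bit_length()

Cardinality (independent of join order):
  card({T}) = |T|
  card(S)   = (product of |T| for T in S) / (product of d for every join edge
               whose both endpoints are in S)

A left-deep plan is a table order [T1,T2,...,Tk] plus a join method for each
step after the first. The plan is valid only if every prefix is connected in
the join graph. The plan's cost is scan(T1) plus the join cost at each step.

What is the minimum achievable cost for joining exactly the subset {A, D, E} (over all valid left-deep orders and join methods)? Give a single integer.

Selinger DP over subsets of {A,D,E}:
  {E}: scan cost=150, card=150
  {D}: scan cost=20, card=20
  {A}: scan cost=20, card=20
  {DE}: card=150; try (E,nl_idx)→330, (D,hash)→500, (D,nl_idx)→1050, (E,merge)→1490, (D,merge)→1620, (E,hash)→2440 …(+2); best=330 via (E,nl_idx)
  {AD}: card=200; try (D,hash)→240, (A,hash)→240, (D,merge)→260, (A,merge)→260, (D,nl_idx)→320, (A,nl_idx)→320 …(+2); best=240 via (D,hash)
  {ADE}: card=1500; try (A,hash)→680, (A,merge)→1800, (A,nl_idx)→2580, (E,hash)→2840, (A,nl)→3330, (E,nl_idx)→3340 …(+2); best=680 via (A,hash)

680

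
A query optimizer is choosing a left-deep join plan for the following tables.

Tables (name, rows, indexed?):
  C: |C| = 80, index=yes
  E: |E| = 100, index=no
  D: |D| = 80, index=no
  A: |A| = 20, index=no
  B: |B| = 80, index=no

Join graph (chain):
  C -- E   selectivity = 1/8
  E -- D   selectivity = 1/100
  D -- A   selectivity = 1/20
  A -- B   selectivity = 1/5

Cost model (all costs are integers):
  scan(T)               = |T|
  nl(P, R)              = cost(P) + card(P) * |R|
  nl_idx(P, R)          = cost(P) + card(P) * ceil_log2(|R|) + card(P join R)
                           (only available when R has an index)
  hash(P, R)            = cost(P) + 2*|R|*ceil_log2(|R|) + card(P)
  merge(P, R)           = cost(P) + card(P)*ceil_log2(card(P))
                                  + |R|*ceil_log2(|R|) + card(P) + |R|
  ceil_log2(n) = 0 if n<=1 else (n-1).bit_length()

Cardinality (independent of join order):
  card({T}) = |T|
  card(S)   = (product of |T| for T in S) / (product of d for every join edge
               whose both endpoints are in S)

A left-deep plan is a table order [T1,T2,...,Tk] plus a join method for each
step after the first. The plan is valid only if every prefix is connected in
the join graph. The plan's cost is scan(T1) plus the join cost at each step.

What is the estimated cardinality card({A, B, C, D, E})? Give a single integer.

12800

Tables in S: A(20), B(80), C(80), D(80), E(100)
Edges inside S: C-E(d=8), E-D(d=100), D-A(d=20), A-B(d=5)
numerator = 20 * 80 * 80 * 80 * 100 = 1024000000
denominator = 8 * 100 * 20 * 5 = 80000
card(S) = 1024000000 / 80000 = 12800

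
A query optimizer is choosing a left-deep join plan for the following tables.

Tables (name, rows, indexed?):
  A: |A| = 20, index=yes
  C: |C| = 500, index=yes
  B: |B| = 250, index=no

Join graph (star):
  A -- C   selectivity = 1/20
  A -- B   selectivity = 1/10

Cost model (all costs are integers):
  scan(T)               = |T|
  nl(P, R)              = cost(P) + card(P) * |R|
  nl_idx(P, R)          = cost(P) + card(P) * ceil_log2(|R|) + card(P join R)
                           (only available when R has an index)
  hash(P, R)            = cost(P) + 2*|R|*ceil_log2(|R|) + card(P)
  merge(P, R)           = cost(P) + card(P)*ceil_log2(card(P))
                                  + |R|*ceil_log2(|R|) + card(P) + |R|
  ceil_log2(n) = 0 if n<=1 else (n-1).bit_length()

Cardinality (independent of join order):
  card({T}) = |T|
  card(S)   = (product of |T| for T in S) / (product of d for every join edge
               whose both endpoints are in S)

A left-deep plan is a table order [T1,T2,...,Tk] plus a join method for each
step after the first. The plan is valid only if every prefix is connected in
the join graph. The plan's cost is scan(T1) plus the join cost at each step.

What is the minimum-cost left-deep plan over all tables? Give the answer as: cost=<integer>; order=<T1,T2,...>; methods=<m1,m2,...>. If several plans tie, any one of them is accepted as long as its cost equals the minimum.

cost=5200; order=A,C,B; methods=nl_idx,hash

Selinger DP (subsets sized 1..n):
  {A}: scan cost=20, card=20
  {C}: scan cost=500, card=500
  {B}: scan cost=250, card=250
  {AC}: card=500; try (C,nl_idx)→700, (A,hash)→1200, (A,nl_idx)→3500, (C,merge)→5140, (A,merge)→5620, (C,hash)→9040 …(+2); best=700 via (C,nl_idx)
  {AB}: card=500; try (A,hash)→700, (A,nl_idx)→2000, (B,merge)→2390, (A,merge)→2620, (B,hash)→4040, (B,nl)→5020 …(+1); best=700 via (A,hash)
  {ABC}: card=12500; try (B,hash)→5200, (B,merge)→7950, (C,hash)→10200, (C,merge)→10700, (C,nl_idx)→17700, (B,nl)→125700 …(+1); best=5200 via (B,hash)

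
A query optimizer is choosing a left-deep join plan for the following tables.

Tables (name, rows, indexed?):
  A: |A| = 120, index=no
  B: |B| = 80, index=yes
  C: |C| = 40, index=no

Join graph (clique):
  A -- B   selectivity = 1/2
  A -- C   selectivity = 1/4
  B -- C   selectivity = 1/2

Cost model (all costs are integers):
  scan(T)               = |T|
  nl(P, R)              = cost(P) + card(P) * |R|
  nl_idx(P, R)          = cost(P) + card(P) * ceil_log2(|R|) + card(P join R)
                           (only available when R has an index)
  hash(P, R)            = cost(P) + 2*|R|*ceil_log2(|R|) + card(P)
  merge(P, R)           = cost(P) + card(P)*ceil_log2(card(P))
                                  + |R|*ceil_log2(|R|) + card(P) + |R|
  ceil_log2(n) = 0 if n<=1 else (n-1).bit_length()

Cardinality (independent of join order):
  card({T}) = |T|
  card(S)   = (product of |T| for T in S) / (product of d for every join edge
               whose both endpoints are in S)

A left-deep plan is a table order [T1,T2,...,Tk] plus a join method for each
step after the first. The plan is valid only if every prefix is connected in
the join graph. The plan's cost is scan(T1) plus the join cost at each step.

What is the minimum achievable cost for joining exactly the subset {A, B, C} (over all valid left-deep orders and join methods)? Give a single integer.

3040

Selinger DP over subsets of {A,B,C}:
  {A}: scan cost=120, card=120
  {B}: scan cost=80, card=80
  {C}: scan cost=40, card=40
  {AB}: card=4800; try (B,hash)→1360, (A,merge)→1680, (B,merge)→1720, (A,hash)→1840, (B,nl_idx)→5760, (A,nl)→9680 …(+1); best=1360 via (B,hash)
  {AC}: card=1200; try (C,hash)→720, (A,merge)→1280, (C,merge)→1360, (A,hash)→1760, (A,nl)→4840, (C,nl)→4920; best=720 via (C,hash)
  {BC}: card=1600; try (C,hash)→640, (B,merge)→960, (C,merge)→1000, (B,hash)→1200, (B,nl_idx)→1920, (B,nl)→3240 …(+1); best=640 via (C,hash)
  {ABC}: card=24000; try (B,hash)→3040, (A,hash)→3920, (C,hash)→6640, (B,merge)→15760, (A,merge)→20800, (B,nl_idx)→33120 …(+4); best=3040 via (B,hash)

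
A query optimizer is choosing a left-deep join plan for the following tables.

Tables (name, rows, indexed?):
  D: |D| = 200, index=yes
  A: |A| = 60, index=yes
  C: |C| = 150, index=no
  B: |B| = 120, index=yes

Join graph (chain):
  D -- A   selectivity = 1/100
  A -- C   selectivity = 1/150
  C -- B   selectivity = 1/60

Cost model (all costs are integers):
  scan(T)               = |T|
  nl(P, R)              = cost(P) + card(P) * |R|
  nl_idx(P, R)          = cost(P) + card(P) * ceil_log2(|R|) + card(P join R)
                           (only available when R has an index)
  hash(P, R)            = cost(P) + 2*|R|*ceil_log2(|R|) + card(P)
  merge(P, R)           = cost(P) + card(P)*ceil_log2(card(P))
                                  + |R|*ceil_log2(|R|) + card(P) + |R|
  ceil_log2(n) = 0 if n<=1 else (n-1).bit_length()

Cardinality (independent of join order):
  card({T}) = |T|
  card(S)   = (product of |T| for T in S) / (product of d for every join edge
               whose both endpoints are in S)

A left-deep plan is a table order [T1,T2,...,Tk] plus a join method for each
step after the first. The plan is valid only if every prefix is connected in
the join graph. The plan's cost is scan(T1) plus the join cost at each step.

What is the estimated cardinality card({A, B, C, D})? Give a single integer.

240

Tables in S: A(60), B(120), C(150), D(200)
Edges inside S: D-A(d=100), A-C(d=150), C-B(d=60)
numerator = 60 * 120 * 150 * 200 = 216000000
denominator = 100 * 150 * 60 = 900000
card(S) = 216000000 / 900000 = 240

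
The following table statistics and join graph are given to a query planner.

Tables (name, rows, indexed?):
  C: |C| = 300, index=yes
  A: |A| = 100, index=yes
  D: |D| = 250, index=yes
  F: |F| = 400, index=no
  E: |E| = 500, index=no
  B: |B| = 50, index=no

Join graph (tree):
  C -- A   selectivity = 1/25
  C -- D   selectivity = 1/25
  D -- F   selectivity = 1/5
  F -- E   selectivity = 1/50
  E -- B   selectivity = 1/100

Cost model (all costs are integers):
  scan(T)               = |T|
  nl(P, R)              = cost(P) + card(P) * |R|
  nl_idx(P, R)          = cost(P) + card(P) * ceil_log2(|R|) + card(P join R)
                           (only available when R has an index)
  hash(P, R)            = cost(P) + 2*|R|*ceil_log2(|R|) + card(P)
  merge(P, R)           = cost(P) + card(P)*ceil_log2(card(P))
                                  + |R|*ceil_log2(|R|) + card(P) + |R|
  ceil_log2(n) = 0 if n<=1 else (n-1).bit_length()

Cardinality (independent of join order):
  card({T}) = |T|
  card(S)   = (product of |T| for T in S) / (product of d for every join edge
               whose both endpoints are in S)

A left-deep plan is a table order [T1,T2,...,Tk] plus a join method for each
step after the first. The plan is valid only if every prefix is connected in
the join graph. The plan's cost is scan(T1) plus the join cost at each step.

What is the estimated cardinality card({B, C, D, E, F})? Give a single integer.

Tables in S: B(50), C(300), D(250), E(500), F(400)
Edges inside S: C-D(d=25), D-F(d=5), F-E(d=50), E-B(d=100)
numerator = 50 * 300 * 250 * 500 * 400 = 750000000000
denominator = 25 * 5 * 50 * 100 = 625000
card(S) = 750000000000 / 625000 = 1200000

1200000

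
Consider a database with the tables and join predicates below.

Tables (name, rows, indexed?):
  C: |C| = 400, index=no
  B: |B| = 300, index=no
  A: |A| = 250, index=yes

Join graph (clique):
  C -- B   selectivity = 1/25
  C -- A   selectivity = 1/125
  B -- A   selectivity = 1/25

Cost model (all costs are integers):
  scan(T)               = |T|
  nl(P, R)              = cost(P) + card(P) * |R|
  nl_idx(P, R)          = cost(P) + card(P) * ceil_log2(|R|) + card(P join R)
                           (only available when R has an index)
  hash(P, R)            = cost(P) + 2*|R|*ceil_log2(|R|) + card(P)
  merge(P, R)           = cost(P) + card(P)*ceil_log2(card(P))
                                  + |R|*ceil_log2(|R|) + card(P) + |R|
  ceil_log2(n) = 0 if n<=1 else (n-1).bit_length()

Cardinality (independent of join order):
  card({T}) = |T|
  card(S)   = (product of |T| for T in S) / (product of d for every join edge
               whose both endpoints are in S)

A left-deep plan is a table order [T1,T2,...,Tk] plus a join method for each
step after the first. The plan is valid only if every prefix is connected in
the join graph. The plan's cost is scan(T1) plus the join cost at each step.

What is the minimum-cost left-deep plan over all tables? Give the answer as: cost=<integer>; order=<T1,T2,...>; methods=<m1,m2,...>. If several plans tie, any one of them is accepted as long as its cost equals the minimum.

cost=10600; order=C,A,B; methods=nl_idx,hash

Selinger DP (subsets sized 1..n):
  {C}: scan cost=400, card=400
  {B}: scan cost=300, card=300
  {A}: scan cost=250, card=250
  {BC}: card=4800; try (B,hash)→6200, (C,merge)→7300, (B,merge)→7400, (C,hash)→7800, (C,nl)→120300, (B,nl)→120400; best=6200 via (B,hash)
  {AC}: card=800; try (A,nl_idx)→4400, (A,hash)→4800, (C,merge)→6500, (A,merge)→6650, (C,hash)→7700, (C,nl)→100250 …(+1); best=4400 via (A,nl_idx)
  {AB}: card=3000; try (A,hash)→4600, (B,merge)→5500, (A,merge)→5550, (A,nl_idx)→5700, (B,hash)→5900, (B,nl)→75250 …(+1); best=4600 via (A,hash)
  {ABC}: card=384; try (B,hash)→10600, (C,hash)→14800, (A,hash)→15000, (B,merge)→16200, (A,nl_idx)→44984, (C,merge)→47600 …(+4); best=10600 via (B,hash)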